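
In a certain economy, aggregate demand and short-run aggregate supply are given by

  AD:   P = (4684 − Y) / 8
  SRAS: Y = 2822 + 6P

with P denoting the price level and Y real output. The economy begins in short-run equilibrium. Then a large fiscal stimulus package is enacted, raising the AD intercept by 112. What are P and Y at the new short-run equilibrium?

This is a positive demand shock: AD shifts right.
New AD: Y = 4796 − 8P.
Set AD = SRAS: 4796 − 8P = 2822 + 6P, so 1974 = 14P and P = 141.
Y = 4796 − 8·141 = 3668.

P = 141, Y = 3668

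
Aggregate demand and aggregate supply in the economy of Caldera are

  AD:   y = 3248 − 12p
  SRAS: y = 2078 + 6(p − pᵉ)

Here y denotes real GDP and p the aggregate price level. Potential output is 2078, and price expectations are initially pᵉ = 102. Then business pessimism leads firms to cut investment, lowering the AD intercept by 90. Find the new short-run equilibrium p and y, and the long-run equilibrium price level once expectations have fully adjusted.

AD shifts left: new AD is y = 3158 − 12p. With pᵉ = 102, SRAS is y = 1466 + 6p.
Short run: 3158 − 12p = 1466 + 6p gives 1692 = 18p, so p = 94 and y = 3158 − 12·94 = 2030.
y = 2030 is below potential 2078; expectations adjust and SRAS shifts right until y = 2078.
Long run: on the new AD curve, 2078 = 3158 − 12p gives p = 90.

Short run: p = 94, y = 2030. Long run: p = 90.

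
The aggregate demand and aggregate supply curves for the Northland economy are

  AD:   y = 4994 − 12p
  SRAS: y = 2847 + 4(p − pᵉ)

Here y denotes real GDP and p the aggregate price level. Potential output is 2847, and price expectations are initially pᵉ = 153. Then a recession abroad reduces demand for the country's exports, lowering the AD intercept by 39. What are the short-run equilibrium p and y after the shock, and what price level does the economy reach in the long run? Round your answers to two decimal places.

Short run: p = 170.00, y = 2915.00. Long run: p = 175.67.

AD shifts left: new AD is y = 4955 − 12p. With pᵉ = 153, SRAS is y = 2235 + 4p.
Short run: 4955 − 12p = 2235 + 4p gives 2720 = 16p, so p = 170.00 and y = 4955 − 12p = 2915.00.
y = 2915.00 is above potential 2847; expectations adjust and SRAS shifts left until y = 2847.
Long run: on the new AD curve, 2847 = 4955 − 12p gives p = 175.67.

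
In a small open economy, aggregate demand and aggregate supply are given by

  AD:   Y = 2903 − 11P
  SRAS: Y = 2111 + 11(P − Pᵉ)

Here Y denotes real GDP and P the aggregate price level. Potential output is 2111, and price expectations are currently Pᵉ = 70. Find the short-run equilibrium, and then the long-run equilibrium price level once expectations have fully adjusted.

Short run: P = 71, Y = 2122. Long run: P = 72.

Short run: with Pᵉ = 70, SRAS is Y = 1341 + 11P. Setting AD = SRAS gives 1562 = 22P, so P = 71 and Y = 2903 − 11·71 = 2122.
Output 2122 is above potential 2111, so over time expected prices rise and SRAS shifts left until Y returns to 2111.
Long run: Y = 2111 on the AD curve gives 2111 = 2903 − 11P, so P = 72.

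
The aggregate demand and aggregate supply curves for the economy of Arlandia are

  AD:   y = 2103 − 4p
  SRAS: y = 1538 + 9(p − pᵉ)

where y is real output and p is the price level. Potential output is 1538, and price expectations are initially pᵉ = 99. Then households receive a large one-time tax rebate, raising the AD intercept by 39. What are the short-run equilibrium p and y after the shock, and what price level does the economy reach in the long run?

AD shifts right: new AD is y = 2142 − 4p. With pᵉ = 99, SRAS is y = 647 + 9p.
Short run: 2142 − 4p = 647 + 9p gives 1495 = 13p, so p = 115 and y = 2142 − 4·115 = 1682.
y = 1682 is above potential 1538; expectations adjust and SRAS shifts left until y = 1538.
Long run: on the new AD curve, 1538 = 2142 − 4p gives p = 151.

Short run: p = 115, y = 1682. Long run: p = 151.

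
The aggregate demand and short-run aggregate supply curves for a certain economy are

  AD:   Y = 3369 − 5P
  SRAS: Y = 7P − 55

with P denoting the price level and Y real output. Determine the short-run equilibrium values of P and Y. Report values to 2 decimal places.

P = 285.33, Y = 1942.33

Set AD = SRAS: 3369 − 5P = 7P − 55, so 3424 = 12P and P = 285.33.
Substituting into AD, Y = 3369 − 5P = 1942.33.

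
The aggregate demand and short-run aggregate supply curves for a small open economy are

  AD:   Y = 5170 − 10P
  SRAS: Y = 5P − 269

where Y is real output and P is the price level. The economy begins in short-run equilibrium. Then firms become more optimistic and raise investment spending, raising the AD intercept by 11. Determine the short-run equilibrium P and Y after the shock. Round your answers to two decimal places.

This is a positive demand shock: AD shifts right.
New AD: Y = 5181 − 10P.
Set AD = SRAS: 5181 − 10P = 5P − 269, so 5450 = 15P and P = 363.33.
Substituting into AD, Y = 1547.67.

P = 363.33, Y = 1547.67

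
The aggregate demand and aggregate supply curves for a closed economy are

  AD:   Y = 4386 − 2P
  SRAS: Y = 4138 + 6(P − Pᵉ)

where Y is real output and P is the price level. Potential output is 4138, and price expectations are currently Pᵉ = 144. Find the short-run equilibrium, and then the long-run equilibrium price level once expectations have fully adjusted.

Short run: P = 139, Y = 4108. Long run: P = 124.

Short run: with Pᵉ = 144, SRAS is Y = 3274 + 6P. Setting AD = SRAS gives 1112 = 8P, so P = 139 and Y = 4386 − 2·139 = 4108.
Output 4108 is below potential 4138, so over time expected prices fall and SRAS shifts right until Y returns to 4138.
Long run: Y = 4138 on the AD curve gives 4138 = 4386 − 2P, so P = 124.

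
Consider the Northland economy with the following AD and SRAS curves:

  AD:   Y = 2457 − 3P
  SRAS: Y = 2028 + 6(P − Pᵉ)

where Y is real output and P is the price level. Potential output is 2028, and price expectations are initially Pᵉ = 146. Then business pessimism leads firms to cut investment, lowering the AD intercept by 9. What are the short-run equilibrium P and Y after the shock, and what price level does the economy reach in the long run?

AD shifts left: new AD is Y = 2448 − 3P. With Pᵉ = 146, SRAS is Y = 1152 + 6P.
Short run: 2448 − 3P = 1152 + 6P gives 1296 = 9P, so P = 144 and Y = 2448 − 3·144 = 2016.
Y = 2016 is below potential 2028; expectations adjust and SRAS shifts right until Y = 2028.
Long run: on the new AD curve, 2028 = 2448 − 3P gives P = 140.

Short run: P = 144, Y = 2016. Long run: P = 140.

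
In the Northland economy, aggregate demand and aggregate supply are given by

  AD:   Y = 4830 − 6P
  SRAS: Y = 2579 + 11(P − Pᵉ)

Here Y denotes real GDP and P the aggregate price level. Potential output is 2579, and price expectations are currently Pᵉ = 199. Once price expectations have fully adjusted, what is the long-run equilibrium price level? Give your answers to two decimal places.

Long-run P = 375.17

Short run: with Pᵉ = 199, SRAS is Y = 390 + 11P. Setting AD = SRAS gives 4440 = 17P, so P = 261.18 and Y = 4830 − 6P = 3262.94.
Output 3262.94 is above potential 2579, so over time expected prices rise and SRAS shifts left until Y returns to 2579.
Long run: Y = 2579 on the AD curve gives 2579 = 4830 − 6P, so P = 375.17.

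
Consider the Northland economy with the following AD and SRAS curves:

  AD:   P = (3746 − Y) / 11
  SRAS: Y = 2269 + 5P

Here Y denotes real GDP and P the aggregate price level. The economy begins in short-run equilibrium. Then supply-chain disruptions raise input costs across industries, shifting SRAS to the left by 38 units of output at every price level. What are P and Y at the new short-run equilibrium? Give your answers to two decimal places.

This is a negative supply shock: SRAS shifts left.
New SRAS: Y = 2231 + 5P.
Set AD = SRAS: 3746 − 11P = 2231 + 5P, so 1515 = 16P and P = 94.69.
Substituting into AD, Y = 2704.44.

P = 94.69, Y = 2704.44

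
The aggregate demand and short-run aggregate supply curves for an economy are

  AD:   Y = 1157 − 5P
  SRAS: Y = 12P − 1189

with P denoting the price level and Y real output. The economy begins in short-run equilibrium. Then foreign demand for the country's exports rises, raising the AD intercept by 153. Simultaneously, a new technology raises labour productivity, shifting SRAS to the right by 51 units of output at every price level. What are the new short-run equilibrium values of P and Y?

P = 144, Y = 590

After both shocks: AD is Y = 1310 − 5P and SRAS is Y = 12P − 1138.
Setting them equal: 2448 = 17P, so P = 144.
Y = 1310 − 5·144 = 590.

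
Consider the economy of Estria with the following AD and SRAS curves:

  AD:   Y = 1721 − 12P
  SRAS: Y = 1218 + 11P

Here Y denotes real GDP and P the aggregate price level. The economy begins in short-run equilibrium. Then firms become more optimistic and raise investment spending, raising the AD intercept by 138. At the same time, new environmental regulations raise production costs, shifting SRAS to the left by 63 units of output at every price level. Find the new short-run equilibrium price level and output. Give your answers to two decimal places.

After both shocks: AD is Y = 1859 − 12P and SRAS is Y = 1155 + 11P.
Setting them equal: 704 = 23P, so P = 30.61.
Substituting into AD, Y = 1491.70.

P = 30.61, Y = 1491.70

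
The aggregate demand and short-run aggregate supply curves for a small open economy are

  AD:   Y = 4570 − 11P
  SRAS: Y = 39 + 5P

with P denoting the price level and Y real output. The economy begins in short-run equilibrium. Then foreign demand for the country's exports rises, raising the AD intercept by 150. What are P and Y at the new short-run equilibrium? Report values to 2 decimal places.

This is a positive demand shock: AD shifts right.
New AD: Y = 4720 − 11P.
Set AD = SRAS: 4720 − 11P = 39 + 5P, so 4681 = 16P and P = 292.56.
Substituting into AD, Y = 1501.81.

P = 292.56, Y = 1501.81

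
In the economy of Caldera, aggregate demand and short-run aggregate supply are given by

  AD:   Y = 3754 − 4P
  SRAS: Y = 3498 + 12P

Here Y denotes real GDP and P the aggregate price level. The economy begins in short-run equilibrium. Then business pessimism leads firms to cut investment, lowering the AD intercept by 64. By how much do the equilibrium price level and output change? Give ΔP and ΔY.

ΔP = -4, ΔY = -48

This is a negative demand shock: AD shifts left.
New AD: Y = 3690 − 4P.
Set AD = SRAS: 3690 − 4P = 3498 + 12P, so 192 = 16P and P = 12.
Y = 3690 − 4·12 = 3642.
Initially P = 16, Y = 3690, so ΔP = -4 and ΔY = -48.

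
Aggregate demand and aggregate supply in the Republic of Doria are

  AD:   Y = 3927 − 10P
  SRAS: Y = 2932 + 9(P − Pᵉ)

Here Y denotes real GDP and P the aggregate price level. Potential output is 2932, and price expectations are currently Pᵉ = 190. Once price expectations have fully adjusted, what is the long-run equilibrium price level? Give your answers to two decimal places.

Long-run P = 99.50

Short run: with Pᵉ = 190, SRAS is Y = 1222 + 9P. Setting AD = SRAS gives 2705 = 19P, so P = 142.37 and Y = 3927 − 10P = 2503.32.
Output 2503.32 is below potential 2932, so over time expected prices fall and SRAS shifts right until Y returns to 2932.
Long run: Y = 2932 on the AD curve gives 2932 = 3927 − 10P, so P = 99.50.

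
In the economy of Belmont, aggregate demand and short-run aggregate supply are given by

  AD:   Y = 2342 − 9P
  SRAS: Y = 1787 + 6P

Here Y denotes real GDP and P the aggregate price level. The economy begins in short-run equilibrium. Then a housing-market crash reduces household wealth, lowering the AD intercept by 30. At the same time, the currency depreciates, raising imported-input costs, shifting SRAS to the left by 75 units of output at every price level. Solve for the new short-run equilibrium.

P = 40, Y = 1952

After both shocks: AD is Y = 2312 − 9P and SRAS is Y = 1712 + 6P.
Setting them equal: 600 = 15P, so P = 40.
Y = 2312 − 9·40 = 1952.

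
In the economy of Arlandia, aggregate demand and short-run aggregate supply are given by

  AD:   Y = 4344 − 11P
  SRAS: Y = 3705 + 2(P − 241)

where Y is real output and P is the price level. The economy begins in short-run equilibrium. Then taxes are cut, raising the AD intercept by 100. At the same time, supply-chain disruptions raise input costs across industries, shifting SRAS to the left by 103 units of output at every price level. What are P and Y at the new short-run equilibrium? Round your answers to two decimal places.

P = 101.85, Y = 3323.69

After both shocks: AD is Y = 4444 − 11P and SRAS is Y = 3120 + 2P.
Setting them equal: 1324 = 13P, so P = 101.85.
Substituting into AD, Y = 3323.69.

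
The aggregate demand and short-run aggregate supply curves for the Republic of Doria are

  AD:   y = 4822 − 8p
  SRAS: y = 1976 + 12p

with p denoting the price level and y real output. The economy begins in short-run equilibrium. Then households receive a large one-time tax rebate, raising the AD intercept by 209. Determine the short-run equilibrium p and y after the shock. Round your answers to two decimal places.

p = 152.75, y = 3809.00

This is a positive demand shock: AD shifts right.
New AD: y = 5031 − 8p.
Set AD = SRAS: 5031 − 8p = 1976 + 12p, so 3055 = 20p and p = 152.75.
Substituting into AD, y = 3809.00.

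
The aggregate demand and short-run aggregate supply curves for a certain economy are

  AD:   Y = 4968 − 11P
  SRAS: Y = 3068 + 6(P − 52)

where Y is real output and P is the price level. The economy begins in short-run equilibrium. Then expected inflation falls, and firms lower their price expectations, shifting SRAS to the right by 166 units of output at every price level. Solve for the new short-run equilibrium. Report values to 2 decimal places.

This is a positive supply shock: SRAS shifts right.
New SRAS: Y = 2922 + 6P.
Set AD = SRAS: 4968 − 11P = 2922 + 6P, so 2046 = 17P and P = 120.35.
Substituting into AD, Y = 3644.12.

P = 120.35, Y = 3644.12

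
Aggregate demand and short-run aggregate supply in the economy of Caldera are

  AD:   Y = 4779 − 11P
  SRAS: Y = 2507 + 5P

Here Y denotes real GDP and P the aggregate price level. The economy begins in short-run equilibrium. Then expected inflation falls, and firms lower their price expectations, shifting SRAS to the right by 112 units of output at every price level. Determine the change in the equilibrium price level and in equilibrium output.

ΔP = -7, ΔY = +77

This is a positive supply shock: SRAS shifts right.
New SRAS: Y = 2619 + 5P.
Set AD = SRAS: 4779 − 11P = 2619 + 5P, so 2160 = 16P and P = 135.
Y = 4779 − 11·135 = 3294.
Initially P = 142, Y = 3217, so ΔP = -7 and ΔY = +77.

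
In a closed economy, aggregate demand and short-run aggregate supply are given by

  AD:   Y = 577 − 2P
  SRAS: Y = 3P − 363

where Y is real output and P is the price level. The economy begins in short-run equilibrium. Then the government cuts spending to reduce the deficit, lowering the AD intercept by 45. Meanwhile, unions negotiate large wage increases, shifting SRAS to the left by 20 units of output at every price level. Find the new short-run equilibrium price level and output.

P = 183, Y = 166

After both shocks: AD is Y = 532 − 2P and SRAS is Y = 3P − 383.
Setting them equal: 915 = 5P, so P = 183.
Y = 532 − 2·183 = 166.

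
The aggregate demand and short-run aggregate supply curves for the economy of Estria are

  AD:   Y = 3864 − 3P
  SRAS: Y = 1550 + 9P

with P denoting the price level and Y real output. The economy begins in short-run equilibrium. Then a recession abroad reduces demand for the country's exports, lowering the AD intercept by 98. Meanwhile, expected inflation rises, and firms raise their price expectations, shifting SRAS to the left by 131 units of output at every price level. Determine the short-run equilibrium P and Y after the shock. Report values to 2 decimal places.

P = 195.58, Y = 3179.25

After both shocks: AD is Y = 3766 − 3P and SRAS is Y = 1419 + 9P.
Setting them equal: 2347 = 12P, so P = 195.58.
Substituting into AD, Y = 3179.25.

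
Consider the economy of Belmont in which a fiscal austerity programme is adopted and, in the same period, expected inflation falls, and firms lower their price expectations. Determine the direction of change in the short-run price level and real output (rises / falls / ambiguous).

The first event is a negative demand shock: AD shifts left, which by itself pushes P down and Y down.
The second is a favourable supply shock: SRAS shifts right, which by itself pushes P down and Y up.
Both shocks push P down, so P falls. The two shocks push Y in opposite directions, so the effect on Y is ambiguous.

Price level: falls; output: ambiguous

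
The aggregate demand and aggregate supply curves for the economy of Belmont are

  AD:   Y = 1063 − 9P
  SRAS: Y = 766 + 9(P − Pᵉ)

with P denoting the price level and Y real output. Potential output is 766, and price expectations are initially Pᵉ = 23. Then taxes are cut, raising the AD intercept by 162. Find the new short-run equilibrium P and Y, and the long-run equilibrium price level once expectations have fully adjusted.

AD shifts right: new AD is Y = 1225 − 9P. With Pᵉ = 23, SRAS is Y = 559 + 9P.
Short run: 1225 − 9P = 559 + 9P gives 666 = 18P, so P = 37 and Y = 1225 − 9·37 = 892.
Y = 892 is above potential 766; expectations adjust and SRAS shifts left until Y = 766.
Long run: on the new AD curve, 766 = 1225 − 9P gives P = 51.

Short run: P = 37, Y = 892. Long run: P = 51.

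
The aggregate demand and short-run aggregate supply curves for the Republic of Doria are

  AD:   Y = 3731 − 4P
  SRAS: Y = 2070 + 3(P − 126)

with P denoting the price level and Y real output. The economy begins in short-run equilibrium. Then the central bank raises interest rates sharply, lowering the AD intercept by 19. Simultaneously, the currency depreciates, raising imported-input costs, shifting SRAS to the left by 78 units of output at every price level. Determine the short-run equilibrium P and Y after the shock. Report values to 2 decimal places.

P = 299.71, Y = 2513.14

After both shocks: AD is Y = 3712 − 4P and SRAS is Y = 1614 + 3P.
Setting them equal: 2098 = 7P, so P = 299.71.
Substituting into AD, Y = 2513.14.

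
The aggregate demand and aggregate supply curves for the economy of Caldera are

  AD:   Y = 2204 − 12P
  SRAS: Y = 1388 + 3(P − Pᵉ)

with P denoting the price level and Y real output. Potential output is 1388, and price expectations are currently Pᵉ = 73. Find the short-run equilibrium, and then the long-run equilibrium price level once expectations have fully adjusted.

Short run: with Pᵉ = 73, SRAS is Y = 1169 + 3P. Setting AD = SRAS gives 1035 = 15P, so P = 69 and Y = 2204 − 12·69 = 1376.
Output 1376 is below potential 1388, so over time expected prices fall and SRAS shifts right until Y returns to 1388.
Long run: Y = 1388 on the AD curve gives 1388 = 2204 − 12P, so P = 68.

Short run: P = 69, Y = 1376. Long run: P = 68.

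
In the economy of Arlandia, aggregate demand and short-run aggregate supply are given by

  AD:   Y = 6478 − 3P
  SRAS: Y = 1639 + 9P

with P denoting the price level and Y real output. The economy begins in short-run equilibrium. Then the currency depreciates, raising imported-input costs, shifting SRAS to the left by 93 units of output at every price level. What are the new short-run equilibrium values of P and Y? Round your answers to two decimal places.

This is a negative supply shock: SRAS shifts left.
New SRAS: Y = 1546 + 9P.
Set AD = SRAS: 6478 − 3P = 1546 + 9P, so 4932 = 12P and P = 411.00.
Substituting into AD, Y = 5245.00.

P = 411.00, Y = 5245.00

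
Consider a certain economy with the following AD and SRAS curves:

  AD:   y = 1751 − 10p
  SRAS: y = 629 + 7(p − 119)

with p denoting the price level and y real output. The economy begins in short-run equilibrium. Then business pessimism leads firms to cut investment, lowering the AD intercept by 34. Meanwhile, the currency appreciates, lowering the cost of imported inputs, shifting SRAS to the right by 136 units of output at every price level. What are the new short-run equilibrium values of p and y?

p = 105, y = 667

After both shocks: AD is y = 1717 − 10p and SRAS is y = 7p − 68.
Setting them equal: 1785 = 17p, so p = 105.
y = 1717 − 10·105 = 667.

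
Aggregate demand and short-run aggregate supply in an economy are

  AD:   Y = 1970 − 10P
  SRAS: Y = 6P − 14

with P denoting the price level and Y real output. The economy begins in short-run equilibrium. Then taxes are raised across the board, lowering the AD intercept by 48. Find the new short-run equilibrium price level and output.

This is a negative demand shock: AD shifts left.
New AD: Y = 1922 − 10P.
Set AD = SRAS: 1922 − 10P = 6P − 14, so 1936 = 16P and P = 121.
Y = 1922 − 10·121 = 712.

P = 121, Y = 712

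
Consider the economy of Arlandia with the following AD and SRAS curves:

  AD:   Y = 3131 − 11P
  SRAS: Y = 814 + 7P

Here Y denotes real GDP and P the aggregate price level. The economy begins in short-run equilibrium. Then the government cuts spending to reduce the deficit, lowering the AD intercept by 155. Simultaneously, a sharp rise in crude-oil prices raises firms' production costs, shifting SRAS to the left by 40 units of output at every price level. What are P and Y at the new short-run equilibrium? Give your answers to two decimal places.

P = 122.33, Y = 1630.33

After both shocks: AD is Y = 2976 − 11P and SRAS is Y = 774 + 7P.
Setting them equal: 2202 = 18P, so P = 122.33.
Substituting into AD, Y = 1630.33.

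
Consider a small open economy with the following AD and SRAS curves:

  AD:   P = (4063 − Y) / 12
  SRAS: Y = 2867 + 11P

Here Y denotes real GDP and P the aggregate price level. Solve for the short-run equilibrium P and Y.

P = 52, Y = 3439

Rearrange AD to Y = 4063 − 12P.
Set AD = SRAS: 4063 − 12P = 2867 + 11P, so 1196 = 23P and P = 52.
Then Y = 4063 − 12·52 = 3439.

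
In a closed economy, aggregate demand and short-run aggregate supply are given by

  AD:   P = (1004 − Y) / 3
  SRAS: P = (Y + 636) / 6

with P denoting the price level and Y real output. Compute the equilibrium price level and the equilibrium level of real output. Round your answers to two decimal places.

Rearrange AD to Y = 1004 − 3P.
Rearrange SRAS to Y = 6P − 636.
Set AD = SRAS: 1004 − 3P = 6P − 636, so 1640 = 9P and P = 182.22.
Substituting into AD, Y = 1004 − 3P = 457.33.

P = 182.22, Y = 457.33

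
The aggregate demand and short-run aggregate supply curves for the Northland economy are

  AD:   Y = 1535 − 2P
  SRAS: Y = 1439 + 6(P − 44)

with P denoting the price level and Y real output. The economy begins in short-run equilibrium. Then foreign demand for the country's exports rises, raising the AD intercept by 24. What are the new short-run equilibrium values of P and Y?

This is a positive demand shock: AD shifts right.
New AD: Y = 1559 − 2P.
SRAS can be written Y = 1175 + 6P.
Set AD = SRAS: 1559 − 2P = 1175 + 6P, so 384 = 8P and P = 48.
Y = 1559 − 2·48 = 1463.

P = 48, Y = 1463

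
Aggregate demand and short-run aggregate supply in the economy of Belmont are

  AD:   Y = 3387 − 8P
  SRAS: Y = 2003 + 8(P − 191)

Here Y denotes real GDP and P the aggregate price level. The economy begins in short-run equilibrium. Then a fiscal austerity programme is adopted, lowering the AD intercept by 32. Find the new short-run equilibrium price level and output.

P = 180, Y = 1915

This is a negative demand shock: AD shifts left.
New AD: Y = 3355 − 8P.
SRAS can be written Y = 475 + 8P.
Set AD = SRAS: 3355 − 8P = 475 + 8P, so 2880 = 16P and P = 180.
Y = 3355 − 8·180 = 1915.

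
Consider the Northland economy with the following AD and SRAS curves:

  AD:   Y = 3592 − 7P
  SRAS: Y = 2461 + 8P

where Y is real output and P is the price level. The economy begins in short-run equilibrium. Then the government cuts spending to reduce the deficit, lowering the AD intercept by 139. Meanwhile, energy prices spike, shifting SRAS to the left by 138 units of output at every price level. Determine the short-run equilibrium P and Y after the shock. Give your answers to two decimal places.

After both shocks: AD is Y = 3453 − 7P and SRAS is Y = 2323 + 8P.
Setting them equal: 1130 = 15P, so P = 75.33.
Substituting into AD, Y = 2925.67.

P = 75.33, Y = 2925.67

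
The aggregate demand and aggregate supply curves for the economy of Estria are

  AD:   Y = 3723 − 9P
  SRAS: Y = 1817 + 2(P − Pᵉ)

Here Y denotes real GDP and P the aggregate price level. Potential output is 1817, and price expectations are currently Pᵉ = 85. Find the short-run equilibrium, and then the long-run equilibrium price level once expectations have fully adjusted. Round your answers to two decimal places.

Short run: P = 188.73, Y = 2024.45. Long run: P = 211.78.

Short run: with Pᵉ = 85, SRAS is Y = 1647 + 2P. Setting AD = SRAS gives 2076 = 11P, so P = 188.73 and Y = 3723 − 9P = 2024.45.
Output 2024.45 is above potential 1817, so over time expected prices rise and SRAS shifts left until Y returns to 1817.
Long run: Y = 1817 on the AD curve gives 1817 = 3723 − 9P, so P = 211.78.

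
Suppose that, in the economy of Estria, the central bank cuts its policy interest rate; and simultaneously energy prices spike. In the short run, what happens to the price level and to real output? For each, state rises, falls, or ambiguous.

Price level: rises; output: ambiguous

The first event is a positive demand shock: AD shifts right, which by itself pushes P up and Y up.
The second is an adverse supply shock: SRAS shifts left, which by itself pushes P up and Y down.
Both shocks push P up, so P rises. The two shocks push Y in opposite directions, so the effect on Y is ambiguous.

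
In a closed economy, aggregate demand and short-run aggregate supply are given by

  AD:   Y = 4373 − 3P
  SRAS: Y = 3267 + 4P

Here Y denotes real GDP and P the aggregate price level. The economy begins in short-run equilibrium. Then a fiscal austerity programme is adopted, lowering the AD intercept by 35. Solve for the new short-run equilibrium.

This is a negative demand shock: AD shifts left.
New AD: Y = 4338 − 3P.
Set AD = SRAS: 4338 − 3P = 3267 + 4P, so 1071 = 7P and P = 153.
Y = 4338 − 3·153 = 3879.

P = 153, Y = 3879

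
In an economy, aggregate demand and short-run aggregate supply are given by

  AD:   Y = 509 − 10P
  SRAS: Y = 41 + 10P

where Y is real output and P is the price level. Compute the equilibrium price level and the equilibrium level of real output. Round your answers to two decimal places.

P = 23.40, Y = 275.00

Set AD = SRAS: 509 − 10P = 41 + 10P, so 468 = 20P and P = 23.40.
Substituting into AD, Y = 509 − 10P = 275.00.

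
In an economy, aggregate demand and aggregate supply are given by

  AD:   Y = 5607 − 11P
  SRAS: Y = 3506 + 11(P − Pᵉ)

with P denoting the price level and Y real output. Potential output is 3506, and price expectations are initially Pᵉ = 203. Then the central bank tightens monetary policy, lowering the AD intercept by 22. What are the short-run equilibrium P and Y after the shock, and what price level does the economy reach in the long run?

AD shifts left: new AD is Y = 5585 − 11P. With Pᵉ = 203, SRAS is Y = 1273 + 11P.
Short run: 5585 − 11P = 1273 + 11P gives 4312 = 22P, so P = 196 and Y = 5585 − 11·196 = 3429.
Y = 3429 is below potential 3506; expectations adjust and SRAS shifts right until Y = 3506.
Long run: on the new AD curve, 3506 = 5585 − 11P gives P = 189.

Short run: P = 196, Y = 3429. Long run: P = 189.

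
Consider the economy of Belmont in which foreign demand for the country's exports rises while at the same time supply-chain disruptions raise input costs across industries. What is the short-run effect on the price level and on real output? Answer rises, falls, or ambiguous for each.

The first event is a positive demand shock: AD shifts right, which by itself pushes P up and Y up.
The second is an adverse supply shock: SRAS shifts left, which by itself pushes P up and Y down.
Both shocks push P up, so P rises. The two shocks push Y in opposite directions, so the effect on Y is ambiguous.

Price level: rises; output: ambiguous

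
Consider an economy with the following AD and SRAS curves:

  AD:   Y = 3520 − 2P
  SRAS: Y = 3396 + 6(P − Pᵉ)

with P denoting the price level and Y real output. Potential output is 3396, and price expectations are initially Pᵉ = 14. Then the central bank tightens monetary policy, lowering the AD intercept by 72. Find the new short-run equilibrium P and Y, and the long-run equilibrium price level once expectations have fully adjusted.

Short run: P = 17, Y = 3414. Long run: P = 26.

AD shifts left: new AD is Y = 3448 − 2P. With Pᵉ = 14, SRAS is Y = 3312 + 6P.
Short run: 3448 − 2P = 3312 + 6P gives 136 = 8P, so P = 17 and Y = 3448 − 2·17 = 3414.
Y = 3414 is above potential 3396; expectations adjust and SRAS shifts left until Y = 3396.
Long run: on the new AD curve, 3396 = 3448 − 2P gives P = 26.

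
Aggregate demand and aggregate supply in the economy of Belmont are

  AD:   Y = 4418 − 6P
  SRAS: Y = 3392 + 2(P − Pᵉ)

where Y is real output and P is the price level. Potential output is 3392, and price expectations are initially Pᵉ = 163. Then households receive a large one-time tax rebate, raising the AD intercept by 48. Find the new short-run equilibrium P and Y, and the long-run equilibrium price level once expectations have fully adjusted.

AD shifts right: new AD is Y = 4466 − 6P. With Pᵉ = 163, SRAS is Y = 3066 + 2P.
Short run: 4466 − 6P = 3066 + 2P gives 1400 = 8P, so P = 175 and Y = 4466 − 6·175 = 3416.
Y = 3416 is above potential 3392; expectations adjust and SRAS shifts left until Y = 3392.
Long run: on the new AD curve, 3392 = 4466 − 6P gives P = 179.

Short run: P = 175, Y = 3416. Long run: P = 179.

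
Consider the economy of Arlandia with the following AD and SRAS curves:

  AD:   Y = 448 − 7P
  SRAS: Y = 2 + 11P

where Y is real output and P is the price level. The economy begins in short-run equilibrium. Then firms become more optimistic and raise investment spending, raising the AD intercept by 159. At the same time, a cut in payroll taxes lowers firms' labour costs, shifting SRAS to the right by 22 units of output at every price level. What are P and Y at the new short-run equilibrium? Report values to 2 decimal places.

After both shocks: AD is Y = 607 − 7P and SRAS is Y = 24 + 11P.
Setting them equal: 583 = 18P, so P = 32.39.
Substituting into AD, Y = 380.28.

P = 32.39, Y = 380.28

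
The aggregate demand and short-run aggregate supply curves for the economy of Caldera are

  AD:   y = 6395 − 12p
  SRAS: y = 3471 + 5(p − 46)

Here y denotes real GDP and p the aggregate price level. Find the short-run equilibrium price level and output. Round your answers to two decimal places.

p = 185.53, y = 4168.65

Write SRAS as y = 3471 + 5p − 230 = 3241 + 5p.
Set AD = SRAS: 6395 − 12p = 3241 + 5p, so 3154 = 17p and p = 185.53.
Substituting into AD, y = 6395 − 12p = 4168.65.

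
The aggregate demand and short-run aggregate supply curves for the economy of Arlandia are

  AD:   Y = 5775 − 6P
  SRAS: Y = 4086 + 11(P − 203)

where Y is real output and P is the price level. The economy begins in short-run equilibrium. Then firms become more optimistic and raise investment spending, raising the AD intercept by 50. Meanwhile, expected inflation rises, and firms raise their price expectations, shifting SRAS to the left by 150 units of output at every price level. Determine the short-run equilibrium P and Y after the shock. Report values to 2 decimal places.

P = 242.47, Y = 4370.18

After both shocks: AD is Y = 5825 − 6P and SRAS is Y = 1703 + 11P.
Setting them equal: 4122 = 17P, so P = 242.47.
Substituting into AD, Y = 4370.18.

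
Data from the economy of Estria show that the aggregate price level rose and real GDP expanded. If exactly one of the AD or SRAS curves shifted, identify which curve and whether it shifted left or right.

AD shifted right

P rose and Y rose. An AD shift moves P and Y in the same direction; an SRAS shift moves them in opposite directions.
Here P and Y moved in the same direction, so the AD curve shifted.
Since Y rose, AD shifted right.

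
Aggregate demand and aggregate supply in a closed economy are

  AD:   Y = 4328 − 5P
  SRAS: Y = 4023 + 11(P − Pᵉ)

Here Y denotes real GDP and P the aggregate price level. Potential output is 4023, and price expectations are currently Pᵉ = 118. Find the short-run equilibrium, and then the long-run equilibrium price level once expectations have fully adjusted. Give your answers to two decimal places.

Short run: P = 100.19, Y = 3827.06. Long run: P = 61.00.

Short run: with Pᵉ = 118, SRAS is Y = 2725 + 11P. Setting AD = SRAS gives 1603 = 16P, so P = 100.19 and Y = 4328 − 5P = 3827.06.
Output 3827.06 is below potential 4023, so over time expected prices fall and SRAS shifts right until Y returns to 4023.
Long run: Y = 4023 on the AD curve gives 4023 = 4328 − 5P, so P = 61.00.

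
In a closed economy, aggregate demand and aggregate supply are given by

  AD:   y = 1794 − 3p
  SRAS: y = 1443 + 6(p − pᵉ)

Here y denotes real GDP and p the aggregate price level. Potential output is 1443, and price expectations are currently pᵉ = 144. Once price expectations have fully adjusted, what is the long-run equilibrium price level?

Short run: with pᵉ = 144, SRAS is y = 579 + 6p. Setting AD = SRAS gives 1215 = 9p, so p = 135 and y = 1794 − 3·135 = 1389.
Output 1389 is below potential 1443, so over time expected prices fall and SRAS shifts right until y returns to 1443.
Long run: y = 1443 on the AD curve gives 1443 = 1794 − 3p, so p = 117.

Long-run p = 117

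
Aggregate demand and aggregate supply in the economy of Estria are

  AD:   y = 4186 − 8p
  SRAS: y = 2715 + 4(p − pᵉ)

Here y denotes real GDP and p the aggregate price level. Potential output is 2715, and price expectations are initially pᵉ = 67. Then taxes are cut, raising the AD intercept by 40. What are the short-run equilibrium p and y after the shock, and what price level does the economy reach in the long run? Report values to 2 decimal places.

Short run: p = 148.25, y = 3040.00. Long run: p = 188.88.

AD shifts right: new AD is y = 4226 − 8p. With pᵉ = 67, SRAS is y = 2447 + 4p.
Short run: 4226 − 8p = 2447 + 4p gives 1779 = 12p, so p = 148.25 and y = 4226 − 8p = 3040.00.
y = 3040.00 is above potential 2715; expectations adjust and SRAS shifts left until y = 2715.
Long run: on the new AD curve, 2715 = 4226 − 8p gives p = 188.88.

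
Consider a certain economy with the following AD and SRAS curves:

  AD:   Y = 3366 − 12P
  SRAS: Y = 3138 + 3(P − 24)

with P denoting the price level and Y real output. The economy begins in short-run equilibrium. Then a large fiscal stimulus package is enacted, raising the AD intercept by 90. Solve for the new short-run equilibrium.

This is a positive demand shock: AD shifts right.
New AD: Y = 3456 − 12P.
SRAS can be written Y = 3066 + 3P.
Set AD = SRAS: 3456 − 12P = 3066 + 3P, so 390 = 15P and P = 26.
Y = 3456 − 12·26 = 3144.

P = 26, Y = 3144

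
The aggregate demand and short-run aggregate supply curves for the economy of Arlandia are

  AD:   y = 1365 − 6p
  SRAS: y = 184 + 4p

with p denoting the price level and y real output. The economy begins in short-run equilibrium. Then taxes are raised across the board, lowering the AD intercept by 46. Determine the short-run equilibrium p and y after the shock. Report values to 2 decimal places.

p = 113.50, y = 638.00

This is a negative demand shock: AD shifts left.
New AD: y = 1319 − 6p.
Set AD = SRAS: 1319 − 6p = 184 + 4p, so 1135 = 10p and p = 113.50.
Substituting into AD, y = 638.00.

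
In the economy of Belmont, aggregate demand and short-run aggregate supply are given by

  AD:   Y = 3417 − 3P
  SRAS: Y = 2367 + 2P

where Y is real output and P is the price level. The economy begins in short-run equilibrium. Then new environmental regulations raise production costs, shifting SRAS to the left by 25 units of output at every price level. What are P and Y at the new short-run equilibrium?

This is a negative supply shock: SRAS shifts left.
New SRAS: Y = 2342 + 2P.
Set AD = SRAS: 3417 − 3P = 2342 + 2P, so 1075 = 5P and P = 215.
Y = 3417 − 3·215 = 2772.

P = 215, Y = 2772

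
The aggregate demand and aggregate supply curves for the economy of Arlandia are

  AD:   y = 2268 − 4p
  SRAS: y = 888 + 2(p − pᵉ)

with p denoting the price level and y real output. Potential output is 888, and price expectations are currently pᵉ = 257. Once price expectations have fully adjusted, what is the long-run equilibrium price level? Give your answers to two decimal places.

Short run: with pᵉ = 257, SRAS is y = 374 + 2p. Setting AD = SRAS gives 1894 = 6p, so p = 315.67 and y = 2268 − 4p = 1005.33.
Output 1005.33 is above potential 888, so over time expected prices rise and SRAS shifts left until y returns to 888.
Long run: y = 888 on the AD curve gives 888 = 2268 − 4p, so p = 345.00.

Long-run p = 345.00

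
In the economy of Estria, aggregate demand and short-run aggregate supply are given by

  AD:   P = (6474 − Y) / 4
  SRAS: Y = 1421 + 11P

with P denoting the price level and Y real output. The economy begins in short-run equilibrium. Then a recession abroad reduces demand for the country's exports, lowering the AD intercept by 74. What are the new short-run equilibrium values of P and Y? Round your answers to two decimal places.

This is a negative demand shock: AD shifts left.
New AD: Y = 6400 − 4P.
Set AD = SRAS: 6400 − 4P = 1421 + 11P, so 4979 = 15P and P = 331.93.
Substituting into AD, Y = 5072.27.

P = 331.93, Y = 5072.27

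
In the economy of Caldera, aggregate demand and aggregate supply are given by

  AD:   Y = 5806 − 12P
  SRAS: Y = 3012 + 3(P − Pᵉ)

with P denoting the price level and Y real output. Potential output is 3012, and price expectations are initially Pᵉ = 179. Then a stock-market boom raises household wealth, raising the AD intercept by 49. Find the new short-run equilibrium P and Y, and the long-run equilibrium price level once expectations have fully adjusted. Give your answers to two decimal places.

Short run: P = 225.33, Y = 3151.00. Long run: P = 236.92.

AD shifts right: new AD is Y = 5855 − 12P. With Pᵉ = 179, SRAS is Y = 2475 + 3P.
Short run: 5855 − 12P = 2475 + 3P gives 3380 = 15P, so P = 225.33 and Y = 5855 − 12P = 3151.00.
Y = 3151.00 is above potential 3012; expectations adjust and SRAS shifts left until Y = 3012.
Long run: on the new AD curve, 3012 = 5855 − 12P gives P = 236.92.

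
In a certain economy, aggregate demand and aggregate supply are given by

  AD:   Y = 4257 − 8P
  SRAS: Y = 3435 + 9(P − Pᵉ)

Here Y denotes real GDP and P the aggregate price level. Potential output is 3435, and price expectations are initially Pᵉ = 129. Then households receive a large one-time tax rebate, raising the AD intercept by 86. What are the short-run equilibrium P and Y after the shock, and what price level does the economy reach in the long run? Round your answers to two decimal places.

Short run: P = 121.71, Y = 3369.35. Long run: P = 113.50.

AD shifts right: new AD is Y = 4343 − 8P. With Pᵉ = 129, SRAS is Y = 2274 + 9P.
Short run: 4343 − 8P = 2274 + 9P gives 2069 = 17P, so P = 121.71 and Y = 4343 − 8P = 3369.35.
Y = 3369.35 is below potential 3435; expectations adjust and SRAS shifts right until Y = 3435.
Long run: on the new AD curve, 3435 = 4343 − 8P gives P = 113.50.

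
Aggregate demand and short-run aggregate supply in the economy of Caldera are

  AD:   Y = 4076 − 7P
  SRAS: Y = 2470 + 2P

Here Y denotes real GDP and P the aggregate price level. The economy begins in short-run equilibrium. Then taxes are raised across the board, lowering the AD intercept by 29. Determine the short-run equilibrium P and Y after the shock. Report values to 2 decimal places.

P = 175.22, Y = 2820.44

This is a negative demand shock: AD shifts left.
New AD: Y = 4047 − 7P.
Set AD = SRAS: 4047 − 7P = 2470 + 2P, so 1577 = 9P and P = 175.22.
Substituting into AD, Y = 2820.44.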